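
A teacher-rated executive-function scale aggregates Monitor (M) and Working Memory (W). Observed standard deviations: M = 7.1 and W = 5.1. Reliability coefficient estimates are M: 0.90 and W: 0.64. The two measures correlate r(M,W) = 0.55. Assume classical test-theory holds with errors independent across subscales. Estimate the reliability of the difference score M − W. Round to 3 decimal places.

0.606

Var(M−W) = 7.1² + 5.1² − 2·7.1·5.1·0.55 = 76.42 − 39.831 = 36.589.
Under uncorrelated errors the observed covariances equal the true-score covariances, so only the own-variance terms attenuate.
True-score variance = [7.1²·0.90 + 5.1²·0.64] − 39.831 = 62.0154 − 39.831 = 22.1844.
Reliability = 22.1844 / 36.589 = 0.606.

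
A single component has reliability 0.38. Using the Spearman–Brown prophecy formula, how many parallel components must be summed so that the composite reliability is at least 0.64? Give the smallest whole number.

3

k ≥ ρ*(1−ρ₁)/(ρ₁(1−ρ*)) = 0.64·0.62 / (0.38·0.36) = 2.901.
Smallest integer k = 3.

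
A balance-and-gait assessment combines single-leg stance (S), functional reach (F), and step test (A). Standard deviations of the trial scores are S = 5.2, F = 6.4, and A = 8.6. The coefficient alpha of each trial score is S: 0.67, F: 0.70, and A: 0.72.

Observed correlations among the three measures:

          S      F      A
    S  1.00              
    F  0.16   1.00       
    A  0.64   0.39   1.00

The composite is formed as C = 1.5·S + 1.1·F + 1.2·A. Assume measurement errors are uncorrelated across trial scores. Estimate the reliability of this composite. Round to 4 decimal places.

0.8357

Var(C) = 1.5²·5.2² + 1.1²·6.4² + 1.2²·8.6² + 2·[1.65·5.2·6.4·0.16 + 1.8·5.2·8.6·0.64 + 1.32·6.4·8.6·0.39] = 216.904 + 177.276 = 394.18.
Because errors are independent across components, Cov(Tᵢ,Tⱼ) = Cov(Xᵢ,Xⱼ); the off-diagonal part of the true-score variance is the same as above.
True-score variance = [1.5²·5.2²·0.67 + 1.1²·6.4²·0.70 + 1.2²·8.6²·0.72] + 177.276 = 152.138 + 177.276 = 329.414.
Reliability = 329.414 / 394.18 = 0.8357.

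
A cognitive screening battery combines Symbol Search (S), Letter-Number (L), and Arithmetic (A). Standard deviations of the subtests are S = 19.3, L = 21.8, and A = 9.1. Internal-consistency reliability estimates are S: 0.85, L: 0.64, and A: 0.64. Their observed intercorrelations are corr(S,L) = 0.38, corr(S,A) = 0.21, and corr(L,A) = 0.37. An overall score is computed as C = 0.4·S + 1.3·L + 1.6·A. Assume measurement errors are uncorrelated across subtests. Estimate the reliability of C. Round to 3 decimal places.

Var(C) = 0.4²·19.3² + 1.3²·21.8² + 1.6²·9.1² + 2·[0.52·19.3·21.8·0.38 + 0.64·19.3·9.1·0.21 + 2.08·21.8·9.1·0.37] = 1074.75 + 518.832 = 1593.58.
With uncorrelated errors the cross-covariances are all true-score covariance, so they carry over unchanged; only the diagonal terms shrink to ρᵢσᵢ².
True-score variance = [0.4²·19.3²·0.85 + 1.3²·21.8²·0.64 + 1.6²·9.1²·0.64] + 518.832 = 700.354 + 518.832 = 1219.19.
Reliability = 1219.19 / 1593.58 = 0.765.

0.765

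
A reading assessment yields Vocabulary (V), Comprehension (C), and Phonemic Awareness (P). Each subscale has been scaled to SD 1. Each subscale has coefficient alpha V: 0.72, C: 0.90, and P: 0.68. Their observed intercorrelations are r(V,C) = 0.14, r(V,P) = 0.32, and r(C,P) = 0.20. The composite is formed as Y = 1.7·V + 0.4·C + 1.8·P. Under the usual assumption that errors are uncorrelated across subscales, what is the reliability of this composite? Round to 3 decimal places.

0.787

Var(Y) = 1.7² + 0.4² + 1.8² + 2·[0.68·0.14 + 3.06·0.32 + 0.72·0.20] = 6.29 + 2.4368 = 8.7268.
Because errors are independent across components, Cov(Tᵢ,Tⱼ) = Cov(Xᵢ,Xⱼ); the off-diagonal part of the true-score variance is the same as above.
True-score variance = [1.7²·0.72 + 0.4²·0.90 + 1.8²·0.68] + 2.4368 = 4.428 + 2.4368 = 6.8648.
Reliability = 6.8648 / 8.7268 = 0.787.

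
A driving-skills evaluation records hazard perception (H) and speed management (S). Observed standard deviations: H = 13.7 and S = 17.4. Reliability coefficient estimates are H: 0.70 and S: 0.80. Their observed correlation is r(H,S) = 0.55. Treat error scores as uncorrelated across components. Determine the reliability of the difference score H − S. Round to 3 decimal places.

0.488

Var(H−S) = 13.7² + 17.4² − 2·13.7·17.4·0.55 = 490.45 − 262.218 = 228.232.
Under uncorrelated errors the observed covariances equal the true-score covariances, so only the own-variance terms attenuate.
True-score variance = [13.7²·0.70 + 17.4²·0.80] − 262.218 = 373.591 − 262.218 = 111.373.
Reliability = 111.373 / 228.232 = 0.488.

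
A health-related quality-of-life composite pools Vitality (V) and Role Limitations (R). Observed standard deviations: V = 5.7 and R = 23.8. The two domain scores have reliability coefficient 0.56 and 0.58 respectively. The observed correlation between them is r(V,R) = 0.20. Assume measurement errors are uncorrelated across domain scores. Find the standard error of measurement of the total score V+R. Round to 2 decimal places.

15.88

Var(total) = 598.93 + 54.264 = 653.194.
True-score variance = 346.73 + 54.264 = 400.994, so reliability = 0.6139.
Error variance = 653.194 − 400.994 = 252.2; SEM = √252.2 = 15.88.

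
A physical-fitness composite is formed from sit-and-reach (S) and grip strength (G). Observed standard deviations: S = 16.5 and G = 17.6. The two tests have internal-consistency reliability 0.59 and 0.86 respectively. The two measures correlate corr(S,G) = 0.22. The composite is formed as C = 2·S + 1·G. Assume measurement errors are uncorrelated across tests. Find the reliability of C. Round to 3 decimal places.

Var(C) = 2²·16.5² + 17.6² + 2·[2·16.5·17.6·0.22] = 1398.76 + 255.552 = 1654.31.
With uncorrelated errors the cross-covariances are all true-score covariance, so they carry over unchanged; only the diagonal terms shrink to ρᵢσᵢ².
True-score variance = [2²·16.5²·0.59 + 17.6²·0.86] + 255.552 = 908.904 + 255.552 = 1164.46.
Reliability = 1164.46 / 1654.31 = 0.704.

0.704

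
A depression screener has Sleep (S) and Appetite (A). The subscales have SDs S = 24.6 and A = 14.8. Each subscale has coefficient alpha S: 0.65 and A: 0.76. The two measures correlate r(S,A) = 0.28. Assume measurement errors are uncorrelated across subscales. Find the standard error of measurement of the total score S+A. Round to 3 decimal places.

16.260

Var(total) = 824.2 + 203.885 = 1028.08.
True-score variance = 559.824 + 203.885 = 763.709, so reliability = 0.7428.
Error variance = 1028.08 − 763.709 = 264.376; SEM = √264.376 = 16.260.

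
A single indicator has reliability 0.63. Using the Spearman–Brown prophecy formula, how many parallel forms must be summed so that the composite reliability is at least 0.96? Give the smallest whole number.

15

k ≥ ρ*(1−ρ₁)/(ρ₁(1−ρ*)) = 0.96·0.37 / (0.63·0.04) = 14.095.
Smallest integer k = 15.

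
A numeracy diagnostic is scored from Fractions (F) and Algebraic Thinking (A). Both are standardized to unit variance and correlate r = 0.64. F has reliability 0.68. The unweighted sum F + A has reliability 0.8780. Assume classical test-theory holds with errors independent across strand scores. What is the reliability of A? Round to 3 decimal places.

Var(F+A) = 2 + 2·0.64 = 3.280.
True-score variance = ρ_F + ρ_A + 2·0.64, so 0.8780 = (0.68 + ρ_A + 1.28) / 3.280.
ρ_A = 0.8780·3.280 − 0.68 − 1.28 = 0.920.

0.920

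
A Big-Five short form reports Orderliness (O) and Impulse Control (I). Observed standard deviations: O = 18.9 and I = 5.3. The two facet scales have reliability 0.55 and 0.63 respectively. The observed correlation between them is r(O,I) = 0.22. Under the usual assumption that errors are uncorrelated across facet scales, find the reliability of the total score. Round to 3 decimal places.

0.601

Var(O+I) = 18.9² + 5.3² + 2·[18.9·5.3·0.22] = 385.3 + 44.0748 = 429.375.
Because errors are independent across components, Cov(Tᵢ,Tⱼ) = Cov(Xᵢ,Xⱼ); the off-diagonal part of the true-score variance is the same as above.
True-score variance = [18.9²·0.55 + 5.3²·0.63] + 44.0748 = 214.162 + 44.0748 = 258.237.
Reliability = 258.237 / 429.375 = 0.601.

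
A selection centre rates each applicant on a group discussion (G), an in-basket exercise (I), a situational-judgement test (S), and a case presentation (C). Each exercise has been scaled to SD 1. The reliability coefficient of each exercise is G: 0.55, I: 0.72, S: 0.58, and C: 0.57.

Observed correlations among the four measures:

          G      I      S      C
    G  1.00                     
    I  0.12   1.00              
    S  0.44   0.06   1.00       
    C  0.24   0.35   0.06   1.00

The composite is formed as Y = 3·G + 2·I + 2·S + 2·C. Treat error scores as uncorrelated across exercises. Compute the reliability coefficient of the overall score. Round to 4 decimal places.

0.7506

Var(Y) = 3² + 2² + 2² + 2² + 2·[6·0.12 + 6·0.44 + 6·0.24 + 4·0.06 + 4·0.35 + 4·0.06] = 21 + 13.36 = 34.36.
Under uncorrelated errors the observed covariances equal the true-score covariances, so only the own-variance terms attenuate.
True-score variance = [3²·0.55 + 2²·0.72 + 2²·0.58 + 2²·0.57] + 13.36 = 12.43 + 13.36 = 25.79.
Reliability = 25.79 / 34.36 = 0.7506.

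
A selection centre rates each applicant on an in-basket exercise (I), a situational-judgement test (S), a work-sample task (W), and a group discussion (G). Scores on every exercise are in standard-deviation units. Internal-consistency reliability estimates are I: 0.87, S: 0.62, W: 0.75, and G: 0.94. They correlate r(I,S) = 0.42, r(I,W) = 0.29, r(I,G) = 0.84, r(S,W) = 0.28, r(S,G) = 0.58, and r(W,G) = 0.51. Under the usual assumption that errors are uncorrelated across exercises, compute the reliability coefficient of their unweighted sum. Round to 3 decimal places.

0.917

Var(I+S+W+G) = 4 + 2·[0.42 + 0.29 + 0.84 + 0.28 + 0.58 + 0.51] = 4 + 5.84 = 9.84.
Because errors are independent across components, Cov(Tᵢ,Tⱼ) = Cov(Xᵢ,Xⱼ); the off-diagonal part of the true-score variance is the same as above.
True-score variance = [0.87 + 0.62 + 0.75 + 0.94] + 5.84 = 3.18 + 5.84 = 9.02.
Reliability = 9.02 / 9.84 = 0.917.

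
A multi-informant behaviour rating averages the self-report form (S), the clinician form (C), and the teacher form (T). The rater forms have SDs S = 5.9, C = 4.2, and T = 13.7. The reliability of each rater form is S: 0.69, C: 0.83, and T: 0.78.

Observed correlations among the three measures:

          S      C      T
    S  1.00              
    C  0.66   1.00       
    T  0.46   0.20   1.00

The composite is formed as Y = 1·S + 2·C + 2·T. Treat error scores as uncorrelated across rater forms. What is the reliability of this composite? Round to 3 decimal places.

Var(Y) = 5.9² + 2²·4.2² + 2²·13.7² + 2·[2·5.9·4.2·0.66 + 2·5.9·13.7·0.46 + 4·4.2·13.7·0.20] = 856.13 + 306.21 = 1162.34.
With uncorrelated errors the cross-covariances are all true-score covariance, so they carry over unchanged; only the diagonal terms shrink to ρᵢσᵢ².
True-score variance = [5.9²·0.69 + 2²·4.2²·0.83 + 2²·13.7²·0.78] + 306.21 = 668.176 + 306.21 = 974.387.
Reliability = 974.387 / 1162.34 = 0.838.

0.838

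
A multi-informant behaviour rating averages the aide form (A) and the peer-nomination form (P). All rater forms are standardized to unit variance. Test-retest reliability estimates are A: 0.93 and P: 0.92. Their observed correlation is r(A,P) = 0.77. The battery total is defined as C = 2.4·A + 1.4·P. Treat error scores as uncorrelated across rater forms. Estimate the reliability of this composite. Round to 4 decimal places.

0.9566

Var(C) = 2.4² + 1.4² + 2·[3.36·0.77] = 7.72 + 5.1744 = 12.8944.
With uncorrelated errors the cross-covariances are all true-score covariance, so they carry over unchanged; only the diagonal terms shrink to ρᵢσᵢ².
True-score variance = [2.4²·0.93 + 1.4²·0.92] + 5.1744 = 7.16 + 5.1744 = 12.3344.
Reliability = 12.3344 / 12.8944 = 0.9566.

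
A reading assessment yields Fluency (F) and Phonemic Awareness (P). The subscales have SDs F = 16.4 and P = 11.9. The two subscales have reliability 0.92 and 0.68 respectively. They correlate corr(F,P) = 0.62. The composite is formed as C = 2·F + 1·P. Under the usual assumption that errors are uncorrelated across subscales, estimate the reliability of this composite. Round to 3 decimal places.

0.923

Var(C) = 2²·16.4² + 11.9² + 2·[2·16.4·11.9·0.62] = 1217.45 + 483.997 = 1701.45.
With uncorrelated errors the cross-covariances are all true-score covariance, so they carry over unchanged; only the diagonal terms shrink to ρᵢσᵢ².
True-score variance = [2²·16.4²·0.92 + 11.9²·0.68] + 483.997 = 1086.07 + 483.997 = 1570.06.
Reliability = 1570.06 / 1701.45 = 0.923.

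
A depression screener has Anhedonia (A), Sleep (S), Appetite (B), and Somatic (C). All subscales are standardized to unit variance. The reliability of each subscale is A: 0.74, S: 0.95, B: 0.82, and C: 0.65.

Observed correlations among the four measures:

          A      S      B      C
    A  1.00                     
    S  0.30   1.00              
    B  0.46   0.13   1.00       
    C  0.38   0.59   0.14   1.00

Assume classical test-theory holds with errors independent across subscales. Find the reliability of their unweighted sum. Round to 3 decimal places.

0.895

Var(A+S+B+C) = 4 + 2·[0.30 + 0.46 + 0.38 + 0.13 + 0.59 + 0.14] = 4 + 4 = 8.
Because errors are independent across components, Cov(Tᵢ,Tⱼ) = Cov(Xᵢ,Xⱼ); the off-diagonal part of the true-score variance is the same as above.
True-score variance = [0.74 + 0.95 + 0.82 + 0.65] + 4 = 3.16 + 4 = 7.16.
Reliability = 7.16 / 8 = 0.895.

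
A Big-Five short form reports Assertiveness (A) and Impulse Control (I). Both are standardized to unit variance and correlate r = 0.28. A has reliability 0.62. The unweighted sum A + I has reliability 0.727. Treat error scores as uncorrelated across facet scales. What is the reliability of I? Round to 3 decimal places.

0.681

Var(A+I) = 2 + 2·0.28 = 2.560.
True-score variance = ρ_A + ρ_I + 2·0.28, so 0.727 = (0.62 + ρ_I + 0.56) / 2.560.
ρ_I = 0.727·2.560 − 0.62 − 0.56 = 0.681.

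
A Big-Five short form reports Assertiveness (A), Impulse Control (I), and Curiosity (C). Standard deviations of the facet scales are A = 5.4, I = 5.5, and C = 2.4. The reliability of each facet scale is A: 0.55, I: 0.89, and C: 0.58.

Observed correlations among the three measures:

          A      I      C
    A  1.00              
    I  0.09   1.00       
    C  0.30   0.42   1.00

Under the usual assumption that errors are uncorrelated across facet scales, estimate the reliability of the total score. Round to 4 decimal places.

Var(A+I+C) = 5.4² + 5.5² + 2.4² + 2·[5.4·5.5·0.09 + 5.4·2.4·0.30 + 5.5·2.4·0.42] = 65.17 + 24.21 = 89.38.
Because errors are independent across components, Cov(Tᵢ,Tⱼ) = Cov(Xᵢ,Xⱼ); the off-diagonal part of the true-score variance is the same as above.
True-score variance = [5.4²·0.55 + 5.5²·0.89 + 2.4²·0.58] + 24.21 = 46.3013 + 24.21 = 70.5113.
Reliability = 70.5113 / 89.38 = 0.7889.

0.7889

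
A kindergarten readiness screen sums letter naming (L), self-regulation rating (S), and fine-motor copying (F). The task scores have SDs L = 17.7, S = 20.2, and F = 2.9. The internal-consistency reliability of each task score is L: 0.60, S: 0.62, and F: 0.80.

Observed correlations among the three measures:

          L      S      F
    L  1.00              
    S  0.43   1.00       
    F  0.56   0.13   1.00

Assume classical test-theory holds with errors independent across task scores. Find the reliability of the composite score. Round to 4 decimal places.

Var(L+S+F) = 17.7² + 20.2² + 2.9² + 2·[17.7·20.2·0.43 + 17.7·2.9·0.56 + 20.2·2.9·0.13] = 729.74 + 380.205 = 1109.94.
With uncorrelated errors the cross-covariances are all true-score covariance, so they carry over unchanged; only the diagonal terms shrink to ρᵢσᵢ².
True-score variance = [17.7²·0.60 + 20.2²·0.62 + 2.9²·0.80] + 380.205 = 447.687 + 380.205 = 827.892.
Reliability = 827.892 / 1109.94 = 0.7459.

0.7459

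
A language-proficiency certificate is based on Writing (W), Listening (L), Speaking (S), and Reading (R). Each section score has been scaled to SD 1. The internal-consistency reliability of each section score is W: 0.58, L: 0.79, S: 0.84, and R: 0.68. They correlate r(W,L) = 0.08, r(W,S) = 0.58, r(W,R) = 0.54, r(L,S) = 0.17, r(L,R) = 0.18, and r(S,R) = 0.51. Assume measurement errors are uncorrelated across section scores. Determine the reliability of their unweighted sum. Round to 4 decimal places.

0.8633

Var(W+L+S+R) = 4 + 2·[0.08 + 0.58 + 0.54 + 0.17 + 0.18 + 0.51] = 4 + 4.12 = 8.12.
Under uncorrelated errors the observed covariances equal the true-score covariances, so only the own-variance terms attenuate.
True-score variance = [0.58 + 0.79 + 0.84 + 0.68] + 4.12 = 2.89 + 4.12 = 7.01.
Reliability = 7.01 / 8.12 = 0.8633.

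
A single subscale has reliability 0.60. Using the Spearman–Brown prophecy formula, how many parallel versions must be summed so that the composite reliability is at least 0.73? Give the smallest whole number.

k ≥ ρ*(1−ρ₁)/(ρ₁(1−ρ*)) = 0.73·0.40 / (0.60·0.27) = 1.802.
Smallest integer k = 2.

2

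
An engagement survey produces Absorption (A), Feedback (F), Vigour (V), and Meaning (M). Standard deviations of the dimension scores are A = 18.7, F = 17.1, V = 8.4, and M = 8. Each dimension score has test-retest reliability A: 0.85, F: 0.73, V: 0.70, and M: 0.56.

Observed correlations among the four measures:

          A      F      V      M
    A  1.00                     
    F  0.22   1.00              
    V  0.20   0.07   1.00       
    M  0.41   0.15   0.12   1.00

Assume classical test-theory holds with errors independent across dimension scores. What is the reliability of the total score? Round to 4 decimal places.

Var(A+F+V+M) = 18.7² + 17.1² + 8.4² + 8² + 2·[18.7·17.1·0.22 + 18.7·8.4·0.20 + 18.7·8·0.41 + 17.1·8.4·0.07 + 17.1·8·0.15 + 8.4·8·0.12] = 776.66 + 403.48 = 1180.14.
With uncorrelated errors the cross-covariances are all true-score covariance, so they carry over unchanged; only the diagonal terms shrink to ρᵢσᵢ².
True-score variance = [18.7²·0.85 + 17.1²·0.73 + 8.4²·0.70 + 8²·0.56] + 403.48 = 595.928 + 403.48 = 999.408.
Reliability = 999.408 / 1180.14 = 0.8469.

0.8469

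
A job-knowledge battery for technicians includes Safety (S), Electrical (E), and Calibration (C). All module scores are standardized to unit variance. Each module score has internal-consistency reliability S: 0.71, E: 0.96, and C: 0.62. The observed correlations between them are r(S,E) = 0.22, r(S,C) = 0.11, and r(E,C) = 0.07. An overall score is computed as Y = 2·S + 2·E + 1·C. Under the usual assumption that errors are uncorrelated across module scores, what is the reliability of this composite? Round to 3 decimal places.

Var(Y) = 2² + 2² + 1 + 2·[4·0.22 + 2·0.11 + 2·0.07] = 9 + 2.48 = 11.48.
Under uncorrelated errors the observed covariances equal the true-score covariances, so only the own-variance terms attenuate.
True-score variance = [2²·0.71 + 2²·0.96 + 0.62] + 2.48 = 7.3 + 2.48 = 9.78.
Reliability = 9.78 / 11.48 = 0.852.

0.852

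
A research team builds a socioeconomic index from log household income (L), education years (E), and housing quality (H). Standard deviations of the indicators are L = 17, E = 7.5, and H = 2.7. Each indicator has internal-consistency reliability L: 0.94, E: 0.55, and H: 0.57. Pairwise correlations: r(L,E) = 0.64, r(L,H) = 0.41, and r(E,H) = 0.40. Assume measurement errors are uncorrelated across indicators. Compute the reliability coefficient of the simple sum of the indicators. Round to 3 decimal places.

0.920

Var(L+E+H) = 17² + 7.5² + 2.7² + 2·[17·7.5·0.64 + 17·2.7·0.41 + 7.5·2.7·0.40] = 352.54 + 217.038 = 569.578.
Under uncorrelated errors the observed covariances equal the true-score covariances, so only the own-variance terms attenuate.
True-score variance = [17²·0.94 + 7.5²·0.55 + 2.7²·0.57] + 217.038 = 306.753 + 217.038 = 523.791.
Reliability = 523.791 / 569.578 = 0.920.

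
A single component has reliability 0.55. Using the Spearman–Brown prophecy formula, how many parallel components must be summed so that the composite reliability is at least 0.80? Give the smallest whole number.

k ≥ ρ*(1−ρ₁)/(ρ₁(1−ρ*)) = 0.80·0.45 / (0.55·0.20) = 3.273.
Smallest integer k = 4.

4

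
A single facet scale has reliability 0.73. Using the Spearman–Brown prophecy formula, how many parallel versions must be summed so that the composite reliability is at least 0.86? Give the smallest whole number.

k ≥ ρ*(1−ρ₁)/(ρ₁(1−ρ*)) = 0.86·0.27 / (0.73·0.14) = 2.272.
Smallest integer k = 3.

3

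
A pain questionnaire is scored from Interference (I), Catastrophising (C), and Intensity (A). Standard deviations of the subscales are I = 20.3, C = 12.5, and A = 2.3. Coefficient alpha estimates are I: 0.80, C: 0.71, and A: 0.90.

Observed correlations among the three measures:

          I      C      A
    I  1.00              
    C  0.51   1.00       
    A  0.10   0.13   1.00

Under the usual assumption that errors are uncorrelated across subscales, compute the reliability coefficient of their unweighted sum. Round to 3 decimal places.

Var(I+C+A) = 20.3² + 12.5² + 2.3² + 2·[20.3·12.5·0.51 + 20.3·2.3·0.10 + 12.5·2.3·0.13] = 573.63 + 275.638 = 849.268.
Under uncorrelated errors the observed covariances equal the true-score covariances, so only the own-variance terms attenuate.
True-score variance = [20.3²·0.80 + 12.5²·0.71 + 2.3²·0.90] + 275.638 = 445.371 + 275.638 = 721.009.
Reliability = 721.009 / 849.268 = 0.849.

0.849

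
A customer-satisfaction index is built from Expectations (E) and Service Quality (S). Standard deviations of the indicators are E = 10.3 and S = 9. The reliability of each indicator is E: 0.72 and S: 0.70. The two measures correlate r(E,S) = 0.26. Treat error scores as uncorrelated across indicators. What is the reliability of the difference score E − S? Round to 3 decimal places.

0.611

Var(E−S) = 10.3² + 9² − 2·10.3·9·0.26 = 187.09 − 48.204 = 138.886.
With uncorrelated errors the cross-covariances are all true-score covariance, so they carry over unchanged; only the diagonal terms shrink to ρᵢσᵢ².
True-score variance = [10.3²·0.72 + 9²·0.70] − 48.204 = 133.085 − 48.204 = 84.8808.
Reliability = 84.8808 / 138.886 = 0.611.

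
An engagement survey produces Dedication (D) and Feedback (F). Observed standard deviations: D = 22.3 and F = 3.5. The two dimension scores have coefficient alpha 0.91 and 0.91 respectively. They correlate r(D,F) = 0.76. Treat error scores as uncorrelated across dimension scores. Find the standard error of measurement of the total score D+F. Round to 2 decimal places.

Var(total) = 509.54 + 118.636 = 628.176.
True-score variance = 463.681 + 118.636 = 582.317, so reliability = 0.9270.
Error variance = 628.176 − 582.317 = 45.8586; SEM = √45.8586 = 6.77.

6.77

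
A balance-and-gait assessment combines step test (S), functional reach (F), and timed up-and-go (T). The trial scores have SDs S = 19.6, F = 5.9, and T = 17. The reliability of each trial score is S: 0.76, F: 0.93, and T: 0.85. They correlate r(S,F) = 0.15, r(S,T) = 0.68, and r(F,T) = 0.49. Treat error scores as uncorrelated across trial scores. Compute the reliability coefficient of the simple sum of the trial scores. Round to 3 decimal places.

0.893

Var(S+F+T) = 19.6² + 5.9² + 17² + 2·[19.6·5.9·0.15 + 19.6·17·0.68 + 5.9·17·0.49] = 707.97 + 586.138 = 1294.11.
Under uncorrelated errors the observed covariances equal the true-score covariances, so only the own-variance terms attenuate.
True-score variance = [19.6²·0.76 + 5.9²·0.93 + 17²·0.85] + 586.138 = 569.985 + 586.138 = 1156.12.
Reliability = 1156.12 / 1294.11 = 0.893.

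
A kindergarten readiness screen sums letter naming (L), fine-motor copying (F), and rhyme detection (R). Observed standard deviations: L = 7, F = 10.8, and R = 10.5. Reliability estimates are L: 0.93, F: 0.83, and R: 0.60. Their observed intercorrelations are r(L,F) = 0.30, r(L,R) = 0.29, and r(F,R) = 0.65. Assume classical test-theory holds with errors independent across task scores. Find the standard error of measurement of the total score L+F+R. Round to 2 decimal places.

8.21

Var(total) = 275.89 + 235.41 = 511.3.
True-score variance = 208.531 + 235.41 = 443.941, so reliability = 0.8683.
Error variance = 511.3 − 443.941 = 67.3588; SEM = √67.3588 = 8.21.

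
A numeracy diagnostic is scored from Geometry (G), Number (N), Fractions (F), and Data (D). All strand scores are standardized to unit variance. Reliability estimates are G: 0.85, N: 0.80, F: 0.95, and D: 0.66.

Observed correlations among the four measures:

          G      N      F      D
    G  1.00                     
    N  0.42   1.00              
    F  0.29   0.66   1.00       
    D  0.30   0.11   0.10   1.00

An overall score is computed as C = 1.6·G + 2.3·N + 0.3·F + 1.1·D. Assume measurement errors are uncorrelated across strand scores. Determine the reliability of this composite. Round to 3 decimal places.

Var(C) = 1.6² + 2.3² + 0.3² + 1.1² + 2·[3.68·0.42 + 0.48·0.29 + 1.76·0.30 + 0.69·0.66 + 2.53·0.11 + 0.33·0.10] = 9.15 + 5.959 = 15.109.
With uncorrelated errors the cross-covariances are all true-score covariance, so they carry over unchanged; only the diagonal terms shrink to ρᵢσᵢ².
True-score variance = [1.6²·0.85 + 2.3²·0.80 + 0.3²·0.95 + 1.1²·0.66] + 5.959 = 7.2921 + 5.959 = 13.2511.
Reliability = 13.2511 / 15.109 = 0.877.

0.877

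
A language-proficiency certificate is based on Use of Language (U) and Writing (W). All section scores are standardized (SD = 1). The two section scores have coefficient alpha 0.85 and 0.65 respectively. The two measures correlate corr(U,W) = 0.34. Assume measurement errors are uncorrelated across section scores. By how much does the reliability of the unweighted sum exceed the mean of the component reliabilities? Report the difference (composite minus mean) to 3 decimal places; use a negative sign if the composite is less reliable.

Var(sum) = 2 + 0.68 = 2.68; true-score variance = 1.5 + 0.68 = 2.18; composite reliability = 0.8134.
Mean component reliability = 0.7500.
Difference = 0.8134 − 0.7500 = 0.063.

0.063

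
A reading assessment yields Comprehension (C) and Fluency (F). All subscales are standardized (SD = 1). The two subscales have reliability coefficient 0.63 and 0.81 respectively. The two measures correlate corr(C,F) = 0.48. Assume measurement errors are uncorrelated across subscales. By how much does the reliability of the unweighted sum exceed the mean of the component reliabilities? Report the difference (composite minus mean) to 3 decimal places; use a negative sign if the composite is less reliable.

0.091

Var(sum) = 2 + 0.96 = 2.96; true-score variance = 1.44 + 0.96 = 2.4; composite reliability = 0.8108.
Mean component reliability = 0.7200.
Difference = 0.8108 − 0.7200 = 0.091.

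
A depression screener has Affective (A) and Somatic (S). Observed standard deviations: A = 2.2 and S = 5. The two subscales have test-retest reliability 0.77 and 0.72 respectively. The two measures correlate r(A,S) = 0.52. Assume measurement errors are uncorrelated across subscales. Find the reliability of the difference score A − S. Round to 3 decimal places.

Var(A−S) = 2.2² + 5² − 2·2.2·5·0.52 = 29.84 − 11.44 = 18.4.
Because errors are independent across components, Cov(Tᵢ,Tⱼ) = Cov(Xᵢ,Xⱼ); the off-diagonal part of the true-score variance is the same as above.
True-score variance = [2.2²·0.77 + 5²·0.72] − 11.44 = 21.7268 − 11.44 = 10.2868.
Reliability = 10.2868 / 18.4 = 0.559.

0.559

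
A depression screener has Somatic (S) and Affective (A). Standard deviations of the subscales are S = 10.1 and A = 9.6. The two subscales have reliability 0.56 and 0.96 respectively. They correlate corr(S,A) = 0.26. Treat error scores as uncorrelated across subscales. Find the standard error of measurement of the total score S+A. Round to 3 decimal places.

Var(total) = 194.17 + 50.4192 = 244.589.
True-score variance = 145.599 + 50.4192 = 196.018, so reliability = 0.8014.
Error variance = 244.589 − 196.018 = 48.5708; SEM = √48.5708 = 6.969.

6.969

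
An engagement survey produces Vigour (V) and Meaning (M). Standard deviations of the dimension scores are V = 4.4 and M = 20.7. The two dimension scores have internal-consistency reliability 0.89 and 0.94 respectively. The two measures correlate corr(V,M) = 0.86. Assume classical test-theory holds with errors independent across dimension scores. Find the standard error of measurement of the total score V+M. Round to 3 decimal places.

5.276

Var(total) = 447.85 + 156.658 = 604.508.
True-score variance = 420.011 + 156.658 = 576.669, so reliability = 0.9539.
Error variance = 604.508 − 576.669 = 27.839; SEM = √27.839 = 5.276.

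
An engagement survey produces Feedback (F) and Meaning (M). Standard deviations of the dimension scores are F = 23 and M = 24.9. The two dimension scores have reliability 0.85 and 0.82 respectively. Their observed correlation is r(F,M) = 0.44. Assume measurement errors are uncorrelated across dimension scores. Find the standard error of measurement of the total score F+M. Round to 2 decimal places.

Var(total) = 1149.01 + 503.976 = 1652.99.
True-score variance = 958.058 + 503.976 = 1462.03, so reliability = 0.8845.
Error variance = 1652.99 − 1462.03 = 190.952; SEM = √190.952 = 13.82.

13.82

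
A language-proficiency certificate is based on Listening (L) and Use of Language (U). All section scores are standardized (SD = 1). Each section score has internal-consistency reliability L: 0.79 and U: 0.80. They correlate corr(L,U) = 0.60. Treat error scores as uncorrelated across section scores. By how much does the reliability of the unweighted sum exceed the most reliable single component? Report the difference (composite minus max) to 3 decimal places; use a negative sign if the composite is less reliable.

0.072

Var(sum) = 2 + 1.2 = 3.2; true-score variance = 1.59 + 1.2 = 2.79; composite reliability = 0.8719.
Max component reliability = 0.8000.
Difference = 0.8719 − 0.8000 = 0.072.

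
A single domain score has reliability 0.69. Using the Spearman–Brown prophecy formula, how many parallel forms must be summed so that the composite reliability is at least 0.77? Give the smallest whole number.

2

k ≥ ρ*(1−ρ₁)/(ρ₁(1−ρ*)) = 0.77·0.31 / (0.69·0.23) = 1.504.
Smallest integer k = 2.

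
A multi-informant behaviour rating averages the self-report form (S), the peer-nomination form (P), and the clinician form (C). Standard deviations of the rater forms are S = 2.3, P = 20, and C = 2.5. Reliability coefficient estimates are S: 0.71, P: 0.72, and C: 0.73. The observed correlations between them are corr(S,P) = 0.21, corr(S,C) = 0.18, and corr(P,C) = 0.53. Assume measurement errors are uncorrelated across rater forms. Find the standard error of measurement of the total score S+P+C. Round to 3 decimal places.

10.734

Var(total) = 411.54 + 74.39 = 485.93.
True-score variance = 296.318 + 74.39 = 370.708, so reliability = 0.7629.
Error variance = 485.93 − 370.708 = 115.222; SEM = √115.222 = 10.734.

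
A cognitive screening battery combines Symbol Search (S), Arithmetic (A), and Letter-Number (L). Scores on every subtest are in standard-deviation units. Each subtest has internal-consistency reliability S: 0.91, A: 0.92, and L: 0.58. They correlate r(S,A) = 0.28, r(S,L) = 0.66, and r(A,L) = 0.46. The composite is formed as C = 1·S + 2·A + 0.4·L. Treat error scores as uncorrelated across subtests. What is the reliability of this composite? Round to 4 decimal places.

Var(C) = 1 + 2² + 0.4² + 2·[2·0.28 + 0.4·0.66 + 0.8·0.46] = 5.16 + 2.384 = 7.544.
Because errors are independent across components, Cov(Tᵢ,Tⱼ) = Cov(Xᵢ,Xⱼ); the off-diagonal part of the true-score variance is the same as above.
True-score variance = [0.91 + 2²·0.92 + 0.4²·0.58] + 2.384 = 4.6828 + 2.384 = 7.0668.
Reliability = 7.0668 / 7.544 = 0.9367.

0.9367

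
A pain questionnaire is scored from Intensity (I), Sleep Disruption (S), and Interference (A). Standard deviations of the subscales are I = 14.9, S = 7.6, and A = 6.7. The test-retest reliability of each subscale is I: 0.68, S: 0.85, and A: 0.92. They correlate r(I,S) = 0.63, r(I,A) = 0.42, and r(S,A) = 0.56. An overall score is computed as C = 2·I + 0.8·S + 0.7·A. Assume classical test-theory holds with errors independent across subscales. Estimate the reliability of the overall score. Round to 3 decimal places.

0.780

Var(C) = 2²·14.9² + 0.8²·7.6² + 0.7²·6.7² + 2·[1.6·14.9·7.6·0.63 + 1.4·14.9·6.7·0.42 + 0.56·7.6·6.7·0.56] = 947.003 + 377.629 = 1324.63.
With uncorrelated errors the cross-covariances are all true-score covariance, so they carry over unchanged; only the diagonal terms shrink to ρᵢσᵢ².
True-score variance = [2²·14.9²·0.68 + 0.8²·7.6²·0.85 + 0.7²·6.7²·0.92] + 377.629 = 655.525 + 377.629 = 1033.15.
Reliability = 1033.15 / 1324.63 = 0.780.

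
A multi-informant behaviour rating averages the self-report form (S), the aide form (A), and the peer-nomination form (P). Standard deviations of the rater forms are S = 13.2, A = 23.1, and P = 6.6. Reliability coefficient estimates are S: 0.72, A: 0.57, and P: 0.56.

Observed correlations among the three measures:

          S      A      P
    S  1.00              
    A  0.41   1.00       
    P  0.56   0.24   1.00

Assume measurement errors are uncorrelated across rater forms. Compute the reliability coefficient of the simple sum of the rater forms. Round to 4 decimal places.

0.7463

Var(S+A+P) = 13.2² + 23.1² + 6.6² + 2·[13.2·23.1·0.41 + 13.2·6.6·0.56 + 23.1·6.6·0.24] = 751.41 + 420.79 = 1172.2.
Because errors are independent across components, Cov(Tᵢ,Tⱼ) = Cov(Xᵢ,Xⱼ); the off-diagonal part of the true-score variance is the same as above.
True-score variance = [13.2²·0.72 + 23.1²·0.57 + 6.6²·0.56] + 420.79 = 454.004 + 420.79 = 874.794.
Reliability = 874.794 / 1172.2 = 0.7463.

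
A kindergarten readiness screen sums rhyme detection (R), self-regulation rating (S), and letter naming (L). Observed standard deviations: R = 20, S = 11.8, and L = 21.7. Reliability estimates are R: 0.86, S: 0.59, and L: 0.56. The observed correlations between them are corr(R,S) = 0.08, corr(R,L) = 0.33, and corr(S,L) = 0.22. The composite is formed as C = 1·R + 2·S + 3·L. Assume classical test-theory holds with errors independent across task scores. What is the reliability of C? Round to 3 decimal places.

Var(C) = 20² + 2²·11.8² + 3²·21.7² + 2·[2·20·11.8·0.08 + 3·20·21.7·0.33 + 6·11.8·21.7·0.22] = 5194.97 + 1610.84 = 6805.81.
Under uncorrelated errors the observed covariances equal the true-score covariances, so only the own-variance terms attenuate.
True-score variance = [20²·0.86 + 2²·11.8²·0.59 + 3²·21.7²·0.56] + 1610.84 = 3045.89 + 1610.84 = 4656.73.
Reliability = 4656.73 / 6805.81 = 0.684.

0.684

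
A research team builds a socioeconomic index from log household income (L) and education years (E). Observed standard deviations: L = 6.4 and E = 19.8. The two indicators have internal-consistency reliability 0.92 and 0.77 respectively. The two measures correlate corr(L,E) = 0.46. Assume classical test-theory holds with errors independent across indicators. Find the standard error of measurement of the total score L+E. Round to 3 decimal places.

9.667

Var(total) = 433 + 116.582 = 549.582.
True-score variance = 339.554 + 116.582 = 456.136, so reliability = 0.8300.
Error variance = 549.582 − 456.136 = 93.446; SEM = √93.446 = 9.667.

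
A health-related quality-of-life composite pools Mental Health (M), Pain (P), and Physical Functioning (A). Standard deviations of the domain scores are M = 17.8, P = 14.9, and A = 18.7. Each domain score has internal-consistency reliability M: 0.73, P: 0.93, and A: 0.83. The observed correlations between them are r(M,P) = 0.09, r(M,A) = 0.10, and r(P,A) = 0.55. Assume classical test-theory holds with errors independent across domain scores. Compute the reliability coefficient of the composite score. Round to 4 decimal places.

Var(M+P+A) = 17.8² + 14.9² + 18.7² + 2·[17.8·14.9·0.09 + 17.8·18.7·0.10 + 14.9·18.7·0.55] = 888.54 + 420.805 = 1309.34.
With uncorrelated errors the cross-covariances are all true-score covariance, so they carry over unchanged; only the diagonal terms shrink to ρᵢσᵢ².
True-score variance = [17.8²·0.73 + 14.9²·0.93 + 18.7²·0.83] + 420.805 = 728.005 + 420.805 = 1148.81.
Reliability = 1148.81 / 1309.34 = 0.8774.

0.8774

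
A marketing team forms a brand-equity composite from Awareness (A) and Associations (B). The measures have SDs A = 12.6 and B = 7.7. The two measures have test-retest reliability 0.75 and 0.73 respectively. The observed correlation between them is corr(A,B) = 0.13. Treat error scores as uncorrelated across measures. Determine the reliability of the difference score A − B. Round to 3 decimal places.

Var(A−B) = 12.6² + 7.7² − 2·12.6·7.7·0.13 = 218.05 − 25.2252 = 192.825.
With uncorrelated errors the cross-covariances are all true-score covariance, so they carry over unchanged; only the diagonal terms shrink to ρᵢσᵢ².
True-score variance = [12.6²·0.75 + 7.7²·0.73] − 25.2252 = 162.352 − 25.2252 = 137.126.
Reliability = 137.126 / 192.825 = 0.711.

0.711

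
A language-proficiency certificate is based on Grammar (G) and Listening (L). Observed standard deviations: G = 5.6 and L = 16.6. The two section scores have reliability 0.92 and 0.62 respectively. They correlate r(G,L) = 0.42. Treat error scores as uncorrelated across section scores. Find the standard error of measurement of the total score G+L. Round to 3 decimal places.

Var(total) = 306.92 + 78.0864 = 385.006.
True-score variance = 199.698 + 78.0864 = 277.785, so reliability = 0.7215.
Error variance = 385.006 − 277.785 = 107.222; SEM = √107.222 = 10.355.

10.355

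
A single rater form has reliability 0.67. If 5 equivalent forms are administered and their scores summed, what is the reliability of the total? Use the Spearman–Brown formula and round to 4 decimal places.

0.9103

ρ_k = kρ / (1 + (k−1)ρ) = 5·0.67 / (1 + 4·0.67) = 3.350 / 3.680 = 0.9103.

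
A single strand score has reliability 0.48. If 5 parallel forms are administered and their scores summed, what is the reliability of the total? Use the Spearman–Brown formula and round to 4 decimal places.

ρ_k = kρ / (1 + (k−1)ρ) = 5·0.48 / (1 + 4·0.48) = 2.400 / 2.920 = 0.8219.

0.8219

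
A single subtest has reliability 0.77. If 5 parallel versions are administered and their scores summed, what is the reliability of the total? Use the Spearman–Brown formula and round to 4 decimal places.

ρ_k = kρ / (1 + (k−1)ρ) = 5·0.77 / (1 + 4·0.77) = 3.850 / 4.080 = 0.9436.

0.9436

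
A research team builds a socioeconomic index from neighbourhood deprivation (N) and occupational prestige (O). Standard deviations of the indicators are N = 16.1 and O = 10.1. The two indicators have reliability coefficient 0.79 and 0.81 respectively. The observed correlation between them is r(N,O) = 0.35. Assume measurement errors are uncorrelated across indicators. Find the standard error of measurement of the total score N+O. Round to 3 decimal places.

Var(total) = 361.22 + 113.827 = 475.047.
True-score variance = 287.404 + 113.827 = 401.231, so reliability = 0.8446.
Error variance = 475.047 − 401.231 = 73.816; SEM = √73.816 = 8.592.

8.592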